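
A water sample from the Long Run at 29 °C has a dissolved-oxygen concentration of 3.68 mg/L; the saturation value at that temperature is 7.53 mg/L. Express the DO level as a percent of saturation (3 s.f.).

% saturation = C/C_s × 100 = 3.68/7.53 × 100 = 48.9 %.

48.9 % saturation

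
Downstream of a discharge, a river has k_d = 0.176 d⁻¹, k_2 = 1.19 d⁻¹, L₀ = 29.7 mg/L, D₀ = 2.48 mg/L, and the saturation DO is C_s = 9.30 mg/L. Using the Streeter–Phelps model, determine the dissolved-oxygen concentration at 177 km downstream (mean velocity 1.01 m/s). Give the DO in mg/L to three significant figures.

Travel time t = x/v = 177 km / (1.01 m/s) = 177000 m / 1.01 m/s = 175200 s = 2.028 d.
k_d L₀/(k_2−k_d) = 0.176×29.7/(1.19−0.176) = 5.227/1.014 = 5.155 mg/L.
e^(−k_d t) = e^(−0.176×2.028) = 0.6998; e^(−k_2 t) = e^(−1.19×2.028) = 0.08948.
D = 5.155 × (0.6998 − 0.08948) + 2.48 × 0.08948 = 3.146 + 0.2219 = 3.368 mg/L.
DO = C_s − D = 9.30 − 3.368 = 5.932 mg/L.

DO ≈ 5.93 mg/L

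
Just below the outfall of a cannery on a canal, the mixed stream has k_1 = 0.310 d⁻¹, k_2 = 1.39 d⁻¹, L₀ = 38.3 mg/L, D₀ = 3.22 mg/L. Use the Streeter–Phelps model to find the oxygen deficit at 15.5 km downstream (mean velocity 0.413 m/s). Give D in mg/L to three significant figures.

D ≈ 5.36 mg/L

Travel time t = x/v = 15.5 km / (0.413 m/s) = 15500 m / 0.413 m/s = 37530 s = 0.4344 d.
k_1 L₀/(k_2−k_1) = 0.310×38.3/(1.39−0.310) = 11.87/1.080 = 10.99 mg/L.
e^(−k_1 t) = e^(−0.310×0.4344) = 0.8740; e^(−k_2 t) = e^(−1.39×0.4344) = 0.5467.
D = 10.99 × (0.8740 − 0.5467) + 3.22 × 0.5467 = 3.598 + 1.760 = 5.358 mg/L.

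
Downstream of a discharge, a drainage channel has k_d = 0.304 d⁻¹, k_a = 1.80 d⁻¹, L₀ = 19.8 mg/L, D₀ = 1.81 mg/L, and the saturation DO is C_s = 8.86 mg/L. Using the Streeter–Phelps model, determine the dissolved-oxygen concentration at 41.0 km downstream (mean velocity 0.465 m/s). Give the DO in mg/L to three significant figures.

Travel time t = x/v = 41.0 km / (0.465 m/s) = 41000 m / 0.465 m/s = 88170 s = 1.021 d.
k_d L₀/(k_a−k_d) = 0.304×19.8/(1.80−0.304) = 6.019/1.496 = 4.024 mg/L.
e^(−k_d t) = e^(−0.304×1.021) = 0.7333; e^(−k_a t) = e^(−1.80×1.021) = 0.1593.
D = 4.024 × (0.7333 − 0.1593) + 1.81 × 0.1593 = 2.309 + 0.2883 = 2.598 mg/L.
DO = C_s − D = 8.86 − 2.598 = 6.262 mg/L.

DO ≈ 6.26 mg/L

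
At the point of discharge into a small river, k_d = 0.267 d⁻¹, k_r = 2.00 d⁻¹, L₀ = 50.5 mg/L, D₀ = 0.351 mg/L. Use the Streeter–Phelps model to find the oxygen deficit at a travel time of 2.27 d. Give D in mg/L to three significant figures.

D ≈ 4.16 mg/L

k_d L₀/(k_r−k_d) = 0.267×50.5/(2.00−0.267) = 13.48/1.733 = 7.780 mg/L.
e^(−k_d t) = e^(−0.267×2.270) = 0.5455; e^(−k_r t) = e^(−2.00×2.270) = 0.01067.
D = 7.780 × (0.5455 − 0.01067) + 0.351 × 0.01067 = 4.161 + 0.003746 = 4.165 mg/L.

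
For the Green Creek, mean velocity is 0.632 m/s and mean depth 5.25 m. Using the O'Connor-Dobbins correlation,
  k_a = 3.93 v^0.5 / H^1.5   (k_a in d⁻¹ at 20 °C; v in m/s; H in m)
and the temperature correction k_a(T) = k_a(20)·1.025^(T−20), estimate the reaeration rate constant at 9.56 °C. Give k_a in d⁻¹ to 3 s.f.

k_a(20) = 3.93 × 0.632^0.5 / 5.25^1.5 = 3.93 × 0.7950 / 12.03 = 0.2597 d⁻¹.
k_a(9.56) = 0.2597 × 1.025^(9.56−20) = 0.2597 × 0.7728 = 0.2007 d⁻¹.

k_a ≈ 0.201 d⁻¹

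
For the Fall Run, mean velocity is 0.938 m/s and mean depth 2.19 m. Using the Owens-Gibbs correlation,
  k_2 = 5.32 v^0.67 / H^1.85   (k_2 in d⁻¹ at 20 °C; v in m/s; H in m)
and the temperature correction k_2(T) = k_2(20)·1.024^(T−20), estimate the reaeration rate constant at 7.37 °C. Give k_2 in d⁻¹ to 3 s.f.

k_2(20) = 5.32 × 0.938^0.67 / 2.19^1.85 = 5.32 × 0.9580 / 4.264 = 1.195 d⁻¹.
k_2(7.37) = 1.195 × 1.024^(7.37−20) = 1.195 × 0.7412 = 0.8859 d⁻¹.

k_2 ≈ 0.886 d⁻¹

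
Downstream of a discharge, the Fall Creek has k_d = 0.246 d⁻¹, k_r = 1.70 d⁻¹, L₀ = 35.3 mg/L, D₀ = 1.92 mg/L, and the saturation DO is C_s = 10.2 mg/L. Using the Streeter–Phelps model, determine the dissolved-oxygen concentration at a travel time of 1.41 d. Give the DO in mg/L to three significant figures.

DO ≈ 6.35 mg/L

k_d L₀/(k_r−k_d) = 0.246×35.3/(1.70−0.246) = 8.684/1.454 = 5.972 mg/L.
e^(−k_d t) = e^(−0.246×1.410) = 0.7069; e^(−k_r t) = e^(−1.70×1.410) = 0.09099.
D = 5.972 × (0.7069 − 0.09099) + 1.92 × 0.09099 = 3.678 + 0.1747 = 3.853 mg/L.
DO = C_s − D = 10.2 − 3.853 = 6.347 mg/L.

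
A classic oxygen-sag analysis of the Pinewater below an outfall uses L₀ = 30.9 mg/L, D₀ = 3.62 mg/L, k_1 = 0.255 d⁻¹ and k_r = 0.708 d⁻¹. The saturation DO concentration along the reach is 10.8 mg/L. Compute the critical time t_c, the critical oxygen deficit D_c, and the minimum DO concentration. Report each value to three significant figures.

t_c = [1/(k_r−k_1)] ln[(k_r/k_1)(1 − D₀(k_r−k_1)/(k_1 L₀))]
= [1/(0.708−0.255)] ln[(0.708/0.255)(1 − 3.62×0.4530/(0.255×30.9))]
= (1/0.4530) ln[2.776 × 0.7919] = 2.208 × ln(2.199) = 2.208 × 0.7878 = 1.739 d.
L(t_c) = L₀ e^(−k_1 t_c) = 30.9 × 0.6418 = 19.83 mg/L, and at the critical point k_r D_c = k_1 L, so D_c = (0.255/0.708) × 19.83 = 7.143 mg/L.
Minimum DO = C_s − D_c = 10.8 − 7.143 = 3.657 mg/L.

t_c ≈ 1.74 d; D_c ≈ 7.14 mg/L; min DO ≈ 3.66 mg/L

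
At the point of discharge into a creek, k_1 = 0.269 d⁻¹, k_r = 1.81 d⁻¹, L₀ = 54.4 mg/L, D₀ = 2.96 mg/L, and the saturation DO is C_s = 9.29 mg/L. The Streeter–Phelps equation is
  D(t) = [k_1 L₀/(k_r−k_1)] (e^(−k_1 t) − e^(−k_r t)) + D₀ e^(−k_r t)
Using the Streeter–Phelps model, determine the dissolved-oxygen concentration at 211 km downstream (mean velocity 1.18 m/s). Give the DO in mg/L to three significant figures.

DO ≈ 4.00 mg/L

Travel time t = x/v = 211 km / (1.18 m/s) = 211000 m / 1.18 m/s = 178800 s = 2.070 d.
k_1 L₀/(k_r−k_1) = 0.269×54.4/(1.81−0.269) = 14.63/1.541 = 9.496 mg/L.
e^(−k_1 t) = e^(−0.269×2.070) = 0.5731; e^(−k_r t) = e^(−1.81×2.070) = 0.02361.
D = 9.496 × (0.5731 − 0.02361) + 2.96 × 0.02361 = 5.218 + 0.06989 = 5.288 mg/L.
DO = C_s − D = 9.29 − 5.288 = 4.002 mg/L.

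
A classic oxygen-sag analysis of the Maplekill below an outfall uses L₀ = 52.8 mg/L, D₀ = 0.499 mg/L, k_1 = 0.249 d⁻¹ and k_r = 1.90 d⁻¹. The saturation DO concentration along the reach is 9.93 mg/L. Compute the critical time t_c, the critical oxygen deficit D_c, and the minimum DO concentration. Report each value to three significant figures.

t_c ≈ 1.19 d; D_c ≈ 5.14 mg/L; min DO ≈ 4.79 mg/L

At the critical point dD/dt = 0, so k_1 L₀ e^(−k_1 t) = k_r D. Substituting D(t) from the Streeter–Phelps equation and solving for t gives
t_c = ln[(k_r/k_1)(1 − D₀(k_r−k_1)/(k_1 L₀))] / (k_r−k_1).
Here k_r−k_1 = 1.651 d⁻¹ and 1 − D₀(k_r−k_1)/(k_1 L₀) = 1 − 0.499×1.651/(0.249×52.8) = 0.9373, so
t_c = ln(7.631 × 0.9373) / 1.651 = 1.967 / 1.651 = 1.192 d.
D_c = (k_1/k_r) L₀ e^(−k_1 t_c) = (0.249/1.90) × 52.8 × e^(−0.249×1.192) = 0.1311 × 52.8 × 0.7432 = 5.143 mg/L.
Minimum DO = C_s − D_c = 9.93 − 5.143 = 4.787 mg/L.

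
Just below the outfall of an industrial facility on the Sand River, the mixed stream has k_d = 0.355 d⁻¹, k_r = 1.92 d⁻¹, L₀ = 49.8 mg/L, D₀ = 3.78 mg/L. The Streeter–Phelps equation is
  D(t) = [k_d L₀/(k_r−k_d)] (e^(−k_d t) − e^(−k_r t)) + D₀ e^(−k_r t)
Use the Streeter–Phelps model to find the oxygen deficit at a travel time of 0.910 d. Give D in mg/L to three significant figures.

k_d L₀/(k_r−k_d) = 0.355×49.8/(1.92−0.355) = 17.68/1.565 = 11.30 mg/L.
e^(−k_d t) = e^(−0.355×0.9100) = 0.7239; e^(−k_r t) = e^(−1.92×0.9100) = 0.1743.
D = 11.30 × (0.7239 − 0.1743) + 3.78 × 0.1743 = 6.209 + 0.6587 = 6.868 mg/L.

D ≈ 6.87 mg/L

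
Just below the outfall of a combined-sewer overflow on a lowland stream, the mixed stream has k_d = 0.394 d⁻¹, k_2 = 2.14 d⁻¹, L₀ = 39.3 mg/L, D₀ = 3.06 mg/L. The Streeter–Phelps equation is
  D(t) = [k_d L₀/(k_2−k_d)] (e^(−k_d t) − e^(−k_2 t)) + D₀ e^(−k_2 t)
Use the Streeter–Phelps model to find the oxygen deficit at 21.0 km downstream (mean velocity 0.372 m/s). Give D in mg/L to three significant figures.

D ≈ 5.42 mg/L

Travel time t = x/v = 21.0 km / (0.372 m/s) = 21000 m / 0.372 m/s = 56450 s = 0.6534 d.
k_d L₀/(k_2−k_d) = 0.394×39.3/(2.14−0.394) = 15.48/1.746 = 8.868 mg/L.
e^(−k_d t) = e^(−0.394×0.6534) = 0.7730; e^(−k_2 t) = e^(−2.14×0.6534) = 0.2470.
D = 8.868 × (0.7730 − 0.2470) + 3.06 × 0.2470 = 4.665 + 0.7559 = 5.421 mg/L.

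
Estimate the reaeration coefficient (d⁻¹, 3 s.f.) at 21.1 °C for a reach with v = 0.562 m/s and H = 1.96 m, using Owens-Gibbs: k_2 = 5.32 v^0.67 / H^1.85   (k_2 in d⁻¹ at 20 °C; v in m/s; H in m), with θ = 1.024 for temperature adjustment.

k_2 ≈ 1.07 d⁻¹

k_2(20) = 5.32 × 0.562^0.67 / 1.96^1.85 = 5.32 × 0.6797 / 3.473 = 1.041 d⁻¹.
k_2(21.1) = 1.041 × 1.024^(21.1−20) = 1.041 × 1.026 = 1.069 d⁻¹.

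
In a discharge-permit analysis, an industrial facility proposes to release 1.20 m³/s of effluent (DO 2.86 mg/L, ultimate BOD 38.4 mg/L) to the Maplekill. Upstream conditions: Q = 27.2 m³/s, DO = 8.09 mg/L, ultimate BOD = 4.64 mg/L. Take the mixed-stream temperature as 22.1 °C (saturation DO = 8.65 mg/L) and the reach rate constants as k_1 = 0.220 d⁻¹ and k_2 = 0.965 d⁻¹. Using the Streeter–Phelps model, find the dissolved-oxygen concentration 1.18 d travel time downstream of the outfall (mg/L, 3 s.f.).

DO ≈ 7.59 mg/L

Mixed DO = (27.2×8.09 + 1.20×2.86)/(27.2+1.20) = 223.5/28.40 = 7.869 mg/L.
Mixed L₀ = (27.2×4.64 + 1.20×38.4)/(28.40) = 172.3/28.40 = 6.066 mg/L.
Initial deficit D₀ = C_s − DO₀ = 8.65 − 7.869 = 0.7810 mg/L.
D(1.18) = [0.220×6.066/(0.965−0.220)](e^(−0.220×1.18) − e^(−0.965×1.18)) + 0.7810 e^(−0.965×1.18)
= 1.791 × (0.7714 − 0.3202) + 0.7810 × 0.3202 = 1.058 mg/L.
DO = 8.65 − 1.058 = 7.592 mg/L.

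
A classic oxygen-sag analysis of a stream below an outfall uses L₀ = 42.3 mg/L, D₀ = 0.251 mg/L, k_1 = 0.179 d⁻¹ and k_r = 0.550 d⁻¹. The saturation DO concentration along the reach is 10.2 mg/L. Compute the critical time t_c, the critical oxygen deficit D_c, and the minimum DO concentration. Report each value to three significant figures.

t_c ≈ 2.99 d; D_c ≈ 8.06 mg/L; min DO ≈ 2.14 mg/L

At the critical point dD/dt = 0, so k_1 L₀ e^(−k_1 t) = k_r D. Substituting D(t) from the Streeter–Phelps equation and solving for t gives
t_c = ln[(k_r/k_1)(1 − D₀(k_r−k_1)/(k_1 L₀))] / (k_r−k_1).
Here k_r−k_1 = 0.3710 d⁻¹ and 1 − D₀(k_r−k_1)/(k_1 L₀) = 1 − 0.251×0.3710/(0.179×42.3) = 0.9877, so
t_c = ln(3.073 × 0.9877) / 0.3710 = 1.110 / 0.3710 = 2.992 d.
L(t_c) = L₀ e^(−k_1 t_c) = 42.3 × 0.5853 = 24.76 mg/L, and at the critical point k_r D_c = k_1 L, so D_c = (0.179/0.550) × 24.76 = 8.058 mg/L.
Minimum DO = C_s − D_c = 10.2 − 8.058 = 2.142 mg/L.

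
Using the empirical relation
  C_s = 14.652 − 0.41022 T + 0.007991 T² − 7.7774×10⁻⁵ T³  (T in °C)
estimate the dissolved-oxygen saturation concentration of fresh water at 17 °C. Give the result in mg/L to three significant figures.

C_s = 14.652 − 0.41022×17 + 0.007991×17² − 7.7774×10⁻⁵×17³ = 9.606 mg/L.

C_s ≈ 9.61 mg/L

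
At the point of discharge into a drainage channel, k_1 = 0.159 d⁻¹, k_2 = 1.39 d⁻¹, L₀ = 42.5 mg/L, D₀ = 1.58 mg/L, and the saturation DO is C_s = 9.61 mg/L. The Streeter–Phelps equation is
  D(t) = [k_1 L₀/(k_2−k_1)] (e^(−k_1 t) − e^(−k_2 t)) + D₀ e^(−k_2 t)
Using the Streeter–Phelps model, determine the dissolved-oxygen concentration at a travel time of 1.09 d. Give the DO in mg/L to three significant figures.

k_1 L₀/(k_2−k_1) = 0.159×42.5/(1.39−0.159) = 6.758/1.231 = 5.489 mg/L.
e^(−k_1 t) = e^(−0.159×1.090) = 0.8409; e^(−k_2 t) = e^(−1.39×1.090) = 0.2198.
D = 5.489 × (0.8409 − 0.2198) + 1.58 × 0.2198 = 3.409 + 0.3473 = 3.757 mg/L.
DO = C_s − D = 9.61 − 3.757 = 5.853 mg/L.

DO ≈ 5.85 mg/L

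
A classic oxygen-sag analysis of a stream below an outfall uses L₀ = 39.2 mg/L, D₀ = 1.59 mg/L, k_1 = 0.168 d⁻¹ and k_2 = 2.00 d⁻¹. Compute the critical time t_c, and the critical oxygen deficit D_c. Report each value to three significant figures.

With k_2/k_1 = 11.90 and 1 − D₀(k_2−k_1)/(k_1 L₀) = 0.5577,
t_c = ln(11.90 × 0.5577) / (2.00 − 0.168) = ln(6.639) / 1.832 = 1.893/1.832 = 1.033 d.
D_c = (k_1/k_2) L₀ e^(−k_1 t_c) = (0.168/2.00) × 39.2 × e^(−0.168×1.033) = 0.08400 × 39.2 × 0.8406 = 2.768 mg/L.

t_c ≈ 1.03 d; D_c ≈ 2.77 mg/L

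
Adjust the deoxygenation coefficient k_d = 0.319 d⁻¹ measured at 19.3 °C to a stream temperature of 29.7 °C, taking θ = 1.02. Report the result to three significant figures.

k_d(T₂) = k_d(T₁) · θ^(T₂−T₁) = 0.319 × 1.02^(29.7−19.3)
= 0.319 × 1.02^10.4 = 0.319 × 1.229 = 0.3920 d⁻¹.

k_d ≈ 0.392 d⁻¹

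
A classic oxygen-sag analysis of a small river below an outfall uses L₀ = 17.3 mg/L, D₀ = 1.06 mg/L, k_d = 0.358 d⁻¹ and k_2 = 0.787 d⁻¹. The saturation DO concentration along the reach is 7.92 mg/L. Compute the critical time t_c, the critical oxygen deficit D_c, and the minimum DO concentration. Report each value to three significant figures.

t_c ≈ 1.66 d; D_c ≈ 4.35 mg/L; min DO ≈ 3.57 mg/L

With k_2/k_d = 2.198 and 1 − D₀(k_2−k_d)/(k_d L₀) = 0.9266,
t_c = ln(2.198 × 0.9266) / (0.787 − 0.358) = ln(2.037) / 0.4290 = 0.7114/0.4290 = 1.658 d.
L(t_c) = L₀ e^(−k_d t_c) = 17.3 × 0.5523 = 9.555 mg/L, and at the critical point k_2 D_c = k_d L, so D_c = (0.358/0.787) × 9.555 = 4.346 mg/L.
Minimum DO = C_s − D_c = 7.92 − 4.346 = 3.574 mg/L.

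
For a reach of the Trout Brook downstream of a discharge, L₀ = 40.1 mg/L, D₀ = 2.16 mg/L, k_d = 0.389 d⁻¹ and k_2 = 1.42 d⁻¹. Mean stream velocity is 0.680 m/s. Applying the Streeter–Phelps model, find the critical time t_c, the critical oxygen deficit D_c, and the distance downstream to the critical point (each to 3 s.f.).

t_c ≈ 1.11 d; D_c ≈ 7.14 mg/L; x_c ≈ 65.0 km

With k_2/k_d = 3.650 and 1 − D₀(k_2−k_d)/(k_d L₀) = 0.8572,
t_c = ln(3.650 × 0.8572) / (1.42 − 0.389) = ln(3.129) / 1.031 = 1.141/1.031 = 1.106 d.
D_c = (k_d/k_2) L₀ e^(−k_d t_c) = (0.389/1.42) × 40.1 × e^(−0.389×1.106) = 0.2739 × 40.1 × 0.6502 = 7.143 mg/L.
x_c = v t_c = 0.680 m/s × 1.106 d × 86400 s/d = 65010 m ≈ 65.0 km.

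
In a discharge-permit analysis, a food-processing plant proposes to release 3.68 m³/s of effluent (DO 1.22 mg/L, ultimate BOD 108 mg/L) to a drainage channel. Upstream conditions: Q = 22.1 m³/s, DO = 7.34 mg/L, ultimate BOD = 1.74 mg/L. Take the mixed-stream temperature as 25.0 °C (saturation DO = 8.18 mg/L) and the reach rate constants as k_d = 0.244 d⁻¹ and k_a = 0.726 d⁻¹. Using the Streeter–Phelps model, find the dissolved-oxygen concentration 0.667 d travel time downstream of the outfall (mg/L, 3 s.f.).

Mixed DO = (22.1×7.34 + 3.68×1.22)/(22.1+3.68) = 166.7/25.78 = 6.466 mg/L.
Mixed L₀ = (22.1×1.74 + 3.68×108)/(25.78) = 435.9/25.78 = 16.91 mg/L.
Initial deficit D₀ = C_s − DO₀ = 8.18 − 6.466 = 1.714 mg/L.
D(0.667) = [0.244×16.91/(0.726−0.244)](e^(−0.244×0.667) − e^(−0.726×0.667)) + 1.714 e^(−0.726×0.667)
= 8.559 × (0.8498 − 0.6162) + 1.714 × 0.6162 = 3.056 mg/L.
DO = 8.18 − 3.056 = 5.124 mg/L.

DO ≈ 5.12 mg/L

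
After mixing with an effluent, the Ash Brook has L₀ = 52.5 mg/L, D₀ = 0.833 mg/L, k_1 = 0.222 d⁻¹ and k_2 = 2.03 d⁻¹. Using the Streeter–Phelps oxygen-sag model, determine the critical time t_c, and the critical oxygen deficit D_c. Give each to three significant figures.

t_c = [1/(k_2−k_1)] ln[(k_2/k_1)(1 − D₀(k_2−k_1)/(k_1 L₀))]
= [1/(2.03−0.222)] ln[(2.03/0.222)(1 − 0.833×1.808/(0.222×52.5))]
= (1/1.808) ln[9.144 × 0.8708] = 0.5531 × ln(7.963) = 0.5531 × 2.075 = 1.148 d.
D_c = (k_1/k_2) L₀ e^(−k_1 t_c) = (0.222/2.03) × 52.5 × e^(−0.222×1.148) = 0.1094 × 52.5 × 0.7751 = 4.450 mg/L.

t_c ≈ 1.15 d; D_c ≈ 4.45 mg/L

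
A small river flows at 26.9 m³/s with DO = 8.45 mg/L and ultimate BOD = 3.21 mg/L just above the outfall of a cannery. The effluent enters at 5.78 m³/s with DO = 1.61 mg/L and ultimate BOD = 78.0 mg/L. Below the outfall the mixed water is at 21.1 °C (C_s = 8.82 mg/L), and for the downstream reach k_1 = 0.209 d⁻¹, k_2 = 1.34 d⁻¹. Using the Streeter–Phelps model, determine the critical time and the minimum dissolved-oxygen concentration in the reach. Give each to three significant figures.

t_c ≈ 0.994 d; minimum DO ≈ 6.74 mg/L

Mixed DO = (26.9×8.45 + 5.78×1.61)/(26.9+5.78) = 236.6/32.68 = 7.240 mg/L.
Mixed L₀ = (26.9×3.21 + 5.78×78.0)/(32.68) = 537.2/32.68 = 16.44 mg/L.
Initial deficit D₀ = C_s − DO₀ = 8.82 − 7.240 = 1.580 mg/L.
t_c = (1/1.131) ln[(1.34/0.209)(1 − 1.580×1.131/(0.209×16.44))] = 0.8842 × ln(3.077) = 0.9938 d.
D_c = (0.209/1.34) × 16.44 × e^(−0.209×0.9938) = 0.1560 × 16.44 × 0.8125 = 2.083 mg/L.
Minimum DO = 8.82 − 2.083 = 6.737 mg/L.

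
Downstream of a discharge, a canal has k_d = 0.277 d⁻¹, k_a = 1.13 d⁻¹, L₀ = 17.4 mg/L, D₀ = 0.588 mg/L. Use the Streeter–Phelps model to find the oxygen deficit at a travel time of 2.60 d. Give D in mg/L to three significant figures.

k_d L₀/(k_a−k_d) = 0.277×17.4/(1.13−0.277) = 4.820/0.8530 = 5.650 mg/L.
e^(−k_d t) = e^(−0.277×2.600) = 0.4867; e^(−k_a t) = e^(−1.13×2.600) = 0.05297.
D = 5.650 × (0.4867 − 0.05297) + 0.588 × 0.05297 = 2.450 + 0.03115 = 2.482 mg/L.

D ≈ 2.48 mg/L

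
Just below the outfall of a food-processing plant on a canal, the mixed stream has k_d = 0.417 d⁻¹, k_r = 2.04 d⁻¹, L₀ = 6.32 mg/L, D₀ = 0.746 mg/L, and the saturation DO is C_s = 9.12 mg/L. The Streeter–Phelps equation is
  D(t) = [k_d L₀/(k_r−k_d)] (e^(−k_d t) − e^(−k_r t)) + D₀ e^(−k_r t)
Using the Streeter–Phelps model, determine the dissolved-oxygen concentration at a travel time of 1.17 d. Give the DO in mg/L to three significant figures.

DO ≈ 8.20 mg/L

k_d L₀/(k_r−k_d) = 0.417×6.32/(2.04−0.417) = 2.635/1.623 = 1.624 mg/L.
e^(−k_d t) = e^(−0.417×1.170) = 0.6139; e^(−k_r t) = e^(−2.04×1.170) = 0.09192.
D = 1.624 × (0.6139 − 0.09192) + 0.746 × 0.09192 = 0.8476 + 0.06857 = 0.9162 mg/L.
DO = C_s − D = 9.12 − 0.9162 = 8.204 mg/L.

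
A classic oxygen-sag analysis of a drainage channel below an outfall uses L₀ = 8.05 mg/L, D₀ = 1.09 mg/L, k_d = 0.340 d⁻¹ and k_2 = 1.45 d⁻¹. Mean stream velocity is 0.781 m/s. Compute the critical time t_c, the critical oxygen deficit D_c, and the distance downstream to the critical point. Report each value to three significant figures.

With k_2/k_d = 4.265 and 1 − D₀(k_2−k_d)/(k_d L₀) = 0.5579,
t_c = ln(4.265 × 0.5579) / (1.45 − 0.340) = ln(2.379) / 1.110 = 0.8669/1.110 = 0.7810 d.
D_c = (k_d/k_2) L₀ e^(−k_d t_c) = (0.340/1.45) × 8.05 × e^(−0.340×0.7810) = 0.2345 × 8.05 × 0.7668 = 1.447 mg/L.
x_c = v t_c = 0.781 m/s × 0.7810 d × 86400 s/d = 52700 m ≈ 52.7 km.

t_c ≈ 0.781 d; D_c ≈ 1.45 mg/L; x_c ≈ 52.7 km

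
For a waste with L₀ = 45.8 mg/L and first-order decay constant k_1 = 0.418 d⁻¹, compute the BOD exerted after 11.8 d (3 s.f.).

y ≈ 45.5 mg/L

y_t = L₀(1 − e^(−k_1 t)) = 45.8 × (1 − e^(−0.418×11.8))
= 45.8 × (1 − 0.007209) = 45.8 × 0.9928 = 45.47 mg/L.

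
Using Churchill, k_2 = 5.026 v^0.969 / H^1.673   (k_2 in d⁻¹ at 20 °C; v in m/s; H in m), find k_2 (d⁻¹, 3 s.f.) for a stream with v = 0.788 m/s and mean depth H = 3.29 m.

k_2 = 5.026 × 0.788^0.969 / 3.29^1.673 = 5.026 × 0.7938 / 7.333 = 0.5441 d⁻¹.

k_2 ≈ 0.544 d⁻¹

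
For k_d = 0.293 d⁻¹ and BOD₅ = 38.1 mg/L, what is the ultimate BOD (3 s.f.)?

L₀ ≈ 49.5 mg/L

BOD₅ = L₀(1 − e^(−5k_d)) ⇒ L₀ = BOD₅ / (1 − e^(−5×0.293))
= 38.1 / (1 − 0.2311) = 38.1 / 0.7689 = 49.55 mg/L.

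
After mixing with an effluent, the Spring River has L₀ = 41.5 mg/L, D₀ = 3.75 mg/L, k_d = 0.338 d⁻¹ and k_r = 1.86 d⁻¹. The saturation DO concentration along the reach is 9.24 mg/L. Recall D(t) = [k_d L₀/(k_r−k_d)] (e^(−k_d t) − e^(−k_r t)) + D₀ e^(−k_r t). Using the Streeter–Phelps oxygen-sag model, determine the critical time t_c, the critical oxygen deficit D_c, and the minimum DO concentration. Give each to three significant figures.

t_c ≈ 0.777 d; D_c ≈ 5.80 mg/L; min DO ≈ 3.44 mg/L

t_c = [1/(k_r−k_d)] ln[(k_r/k_d)(1 − D₀(k_r−k_d)/(k_d L₀))]
= [1/(1.86−0.338)] ln[(1.86/0.338)(1 − 3.75×1.522/(0.338×41.5))]
= (1/1.522) ln[5.503 × 0.5931] = 0.6570 × ln(3.264) = 0.6570 × 1.183 = 0.7772 d.
L(t_c) = L₀ e^(−k_d t_c) = 41.5 × 0.7690 = 31.91 mg/L, and at the critical point k_r D_c = k_d L, so D_c = (0.338/1.86) × 31.91 = 5.799 mg/L.
Minimum DO = C_s − D_c = 9.24 − 5.799 = 3.441 mg/L.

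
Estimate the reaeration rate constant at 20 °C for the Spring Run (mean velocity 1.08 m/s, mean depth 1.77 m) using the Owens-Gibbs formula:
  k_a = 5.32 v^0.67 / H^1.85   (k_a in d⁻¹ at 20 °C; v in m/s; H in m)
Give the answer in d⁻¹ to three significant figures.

k_a ≈ 1.95 d⁻¹

k_a = 5.32 × 1.08^0.67 / 1.77^1.85 = 5.32 × 1.053 / 2.876 = 1.948 d⁻¹.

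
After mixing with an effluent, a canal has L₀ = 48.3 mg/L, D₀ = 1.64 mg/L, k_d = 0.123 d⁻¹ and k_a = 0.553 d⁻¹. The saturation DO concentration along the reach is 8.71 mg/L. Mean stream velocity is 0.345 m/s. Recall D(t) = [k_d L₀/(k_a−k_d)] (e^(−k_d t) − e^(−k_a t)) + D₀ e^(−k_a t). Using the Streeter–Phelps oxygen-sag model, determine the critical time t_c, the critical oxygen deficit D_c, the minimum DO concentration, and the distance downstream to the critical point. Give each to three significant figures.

t_c = [1/(k_a−k_d)] ln[(k_a/k_d)(1 − D₀(k_a−k_d)/(k_d L₀))]
= [1/(0.553−0.123)] ln[(0.553/0.123)(1 − 1.64×0.4300/(0.123×48.3))]
= (1/0.4300) ln[4.496 × 0.8813] = 2.326 × ln(3.962) = 2.326 × 1.377 = 3.202 d.
L(t_c) = L₀ e^(−k_d t_c) = 48.3 × 0.6745 = 32.58 mg/L, and at the critical point k_a D_c = k_d L, so D_c = (0.123/0.553) × 32.58 = 7.246 mg/L.
Minimum DO = C_s − D_c = 8.71 − 7.246 = 1.464 mg/L.
x_c = v t_c = 0.345 m/s × 3.202 d × 86400 s/d = 95440 m ≈ 95.4 km.

t_c ≈ 3.20 d; D_c ≈ 7.25 mg/L; min DO ≈ 1.46 mg/L; x_c ≈ 95.4 km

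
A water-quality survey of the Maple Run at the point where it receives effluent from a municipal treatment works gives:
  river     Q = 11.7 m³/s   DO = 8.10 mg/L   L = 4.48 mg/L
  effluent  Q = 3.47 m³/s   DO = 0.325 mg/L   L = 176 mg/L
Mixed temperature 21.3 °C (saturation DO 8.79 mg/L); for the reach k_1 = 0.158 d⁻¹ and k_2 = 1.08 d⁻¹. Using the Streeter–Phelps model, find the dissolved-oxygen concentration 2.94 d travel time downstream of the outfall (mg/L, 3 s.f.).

Mixed DO = (11.7×8.10 + 3.47×0.325)/(11.7+3.47) = 95.90/15.17 = 6.322 mg/L.
Mixed L₀ = (11.7×4.48 + 3.47×176)/(15.17) = 663.1/15.17 = 43.71 mg/L.
Initial deficit D₀ = C_s − DO₀ = 8.79 − 6.322 = 2.468 mg/L.
D(2.94) = [0.158×43.71/(1.08−0.158)](e^(−0.158×2.94) − e^(−1.08×2.94)) + 2.468 e^(−1.08×2.94)
= 7.491 × (0.6284 − 0.04179) + 2.468 × 0.04179 = 4.498 mg/L.
DO = 8.79 − 4.498 = 4.292 mg/L.

DO ≈ 4.29 mg/L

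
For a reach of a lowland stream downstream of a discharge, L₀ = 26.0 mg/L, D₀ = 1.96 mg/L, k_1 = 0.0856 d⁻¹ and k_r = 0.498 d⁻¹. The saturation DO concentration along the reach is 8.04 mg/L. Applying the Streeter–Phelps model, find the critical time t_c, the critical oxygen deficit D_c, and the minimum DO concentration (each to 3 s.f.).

t_c ≈ 3.18 d; D_c ≈ 3.41 mg/L; min DO ≈ 4.63 mg/L

With k_r/k_1 = 5.818 and 1 − D₀(k_r−k_1)/(k_1 L₀) = 0.6368,
t_c = ln(5.818 × 0.6368) / (0.498 − 0.0856) = ln(3.705) / 0.4124 = 1.310/0.4124 = 3.176 d.
L(t_c) = L₀ e^(−k_1 t_c) = 26.0 × 0.7620 = 19.81 mg/L, and at the critical point k_r D_c = k_1 L, so D_c = (0.0856/0.498) × 19.81 = 3.405 mg/L.
Minimum DO = C_s − D_c = 8.04 − 3.405 = 4.635 mg/L.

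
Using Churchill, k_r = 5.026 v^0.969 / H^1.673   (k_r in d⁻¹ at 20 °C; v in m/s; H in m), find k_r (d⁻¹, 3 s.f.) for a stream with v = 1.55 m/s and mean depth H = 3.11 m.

k_r ≈ 1.15 d⁻¹

k_r = 5.026 × 1.55^0.969 / 3.11^1.673 = 5.026 × 1.529 / 6.674 = 1.152 d⁻¹.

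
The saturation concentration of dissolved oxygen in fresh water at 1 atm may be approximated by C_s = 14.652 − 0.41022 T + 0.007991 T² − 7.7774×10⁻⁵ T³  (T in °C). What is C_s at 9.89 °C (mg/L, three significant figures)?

C_s ≈ 11.3 mg/L

C_s = 14.652 − 0.41022×9.89 + 0.007991×9.89² − 7.7774×10⁻⁵×9.89³ = 11.30 mg/L.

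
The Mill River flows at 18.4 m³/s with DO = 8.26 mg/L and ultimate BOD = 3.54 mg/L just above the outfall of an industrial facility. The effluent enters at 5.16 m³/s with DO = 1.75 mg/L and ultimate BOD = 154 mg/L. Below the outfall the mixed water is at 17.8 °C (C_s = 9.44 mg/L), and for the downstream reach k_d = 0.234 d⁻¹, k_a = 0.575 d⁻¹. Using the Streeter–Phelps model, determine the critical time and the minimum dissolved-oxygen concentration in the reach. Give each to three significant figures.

Mixed DO = (18.4×8.26 + 5.16×1.75)/(18.4+5.16) = 161.0/23.56 = 6.834 mg/L.
Mixed L₀ = (18.4×3.54 + 5.16×154)/(23.56) = 859.8/23.56 = 36.49 mg/L.
Initial deficit D₀ = C_s − DO₀ = 9.44 − 6.834 = 2.606 mg/L.
t_c = (1/0.3410) ln[(0.575/0.234)(1 − 2.606×0.3410/(0.234×36.49))] = 2.933 × ln(2.202) = 2.314 d.
D_c = (0.234/0.575) × 36.49 × e^(−0.234×2.314) = 0.4070 × 36.49 × 0.5818 = 8.641 mg/L.
Minimum DO = 9.44 − 8.641 = 0.7989 mg/L.

t_c ≈ 2.31 d; minimum DO ≈ 0.799 mg/L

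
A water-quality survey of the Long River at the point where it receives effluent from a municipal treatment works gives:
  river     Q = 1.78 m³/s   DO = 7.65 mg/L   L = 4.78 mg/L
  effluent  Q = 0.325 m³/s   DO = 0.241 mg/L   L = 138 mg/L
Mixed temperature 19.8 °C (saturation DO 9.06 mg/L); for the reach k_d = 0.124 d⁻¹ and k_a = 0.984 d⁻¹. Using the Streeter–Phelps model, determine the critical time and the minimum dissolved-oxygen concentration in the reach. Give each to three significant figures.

Mixed DO = (1.78×7.65 + 0.325×0.241)/(1.78+0.325) = 13.70/2.105 = 6.506 mg/L.
Mixed L₀ = (1.78×4.78 + 0.325×138)/(2.105) = 53.36/2.105 = 25.35 mg/L.
Initial deficit D₀ = C_s − DO₀ = 9.06 − 6.506 = 2.554 mg/L.
t_c = (1/0.8600) ln[(0.984/0.124)(1 − 2.554×0.8600/(0.124×25.35))] = 1.163 × ln(2.390) = 1.013 d.
D_c = (0.124/0.984) × 25.35 × e^(−0.124×1.013) = 0.1260 × 25.35 × 0.8819 = 2.817 mg/L.
Minimum DO = 9.06 − 2.817 = 6.243 mg/L.

t_c ≈ 1.01 d; minimum DO ≈ 6.24 mg/L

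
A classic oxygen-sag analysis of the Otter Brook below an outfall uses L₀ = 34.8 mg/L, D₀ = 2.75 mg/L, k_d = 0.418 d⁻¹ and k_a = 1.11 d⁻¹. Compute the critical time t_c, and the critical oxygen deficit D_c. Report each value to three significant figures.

t_c ≈ 1.21 d; D_c ≈ 7.91 mg/L

With k_a/k_d = 2.656 and 1 − D₀(k_a−k_d)/(k_d L₀) = 0.8692,
t_c = ln(2.656 × 0.8692) / (1.11 − 0.418) = ln(2.308) / 0.6920 = 0.8364/0.6920 = 1.209 d.
D_c = (k_d/k_a) L₀ e^(−k_d t_c) = (0.418/1.11) × 34.8 × e^(−0.418×1.209) = 0.3766 × 34.8 × 0.6034 = 7.907 mg/L.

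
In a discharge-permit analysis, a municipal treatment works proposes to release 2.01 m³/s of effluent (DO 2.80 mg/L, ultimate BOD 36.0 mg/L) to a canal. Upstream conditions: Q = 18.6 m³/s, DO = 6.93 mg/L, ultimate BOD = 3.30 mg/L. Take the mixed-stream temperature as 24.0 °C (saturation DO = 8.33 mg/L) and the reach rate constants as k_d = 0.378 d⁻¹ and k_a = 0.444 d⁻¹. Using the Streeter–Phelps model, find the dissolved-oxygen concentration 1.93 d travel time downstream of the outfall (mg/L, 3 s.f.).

Mixed DO = (18.6×6.93 + 2.01×2.80)/(18.6+2.01) = 134.5/20.61 = 6.527 mg/L.
Mixed L₀ = (18.6×3.30 + 2.01×36.0)/(20.61) = 133.7/20.61 = 6.489 mg/L.
Initial deficit D₀ = C_s − DO₀ = 8.33 − 6.527 = 1.803 mg/L.
D(1.93) = [0.378×6.489/(0.444−0.378)](e^(−0.378×1.93) − e^(−0.444×1.93)) + 1.803 e^(−0.444×1.93)
= 37.16 × (0.4821 − 0.4245) + 1.803 × 0.4245 = 2.908 mg/L.
DO = 8.33 − 2.908 = 5.422 mg/L.

DO ≈ 5.42 mg/L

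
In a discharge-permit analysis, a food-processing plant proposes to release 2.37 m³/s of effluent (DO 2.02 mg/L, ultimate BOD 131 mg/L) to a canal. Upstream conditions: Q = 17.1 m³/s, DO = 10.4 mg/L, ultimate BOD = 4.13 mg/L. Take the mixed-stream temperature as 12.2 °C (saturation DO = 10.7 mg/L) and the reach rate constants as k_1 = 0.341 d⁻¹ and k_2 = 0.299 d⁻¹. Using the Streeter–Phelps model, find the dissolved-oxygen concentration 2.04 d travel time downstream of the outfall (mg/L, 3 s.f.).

Mixed DO = (17.1×10.4 + 2.37×2.02)/(17.1+2.37) = 182.6/19.47 = 9.380 mg/L.
Mixed L₀ = (17.1×4.13 + 2.37×131)/(19.47) = 381.1/19.47 = 19.57 mg/L.
Initial deficit D₀ = C_s − DO₀ = 10.7 − 9.380 = 1.320 mg/L.
D(2.04) = [0.341×19.57/(0.299−0.341)](e^(−0.341×2.04) − e^(−0.299×2.04)) + 1.320 e^(−0.299×2.04)
= -158.9 × (0.4988 − 0.5434) + 1.320 × 0.5434 = 7.808 mg/L.
DO = 10.7 − 7.808 = 2.892 mg/L.

DO ≈ 2.89 mg/L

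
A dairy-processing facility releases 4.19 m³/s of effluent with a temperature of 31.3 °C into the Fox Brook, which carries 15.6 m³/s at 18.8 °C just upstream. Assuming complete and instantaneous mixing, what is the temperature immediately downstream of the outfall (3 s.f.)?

Flow-weighted mixing: C = (Q_r C_r + Q_w C_w)/(Q_r + Q_w)
= (15.6×18.8 + 4.19×31.3)/(15.6 + 4.19) = 424.4/19.79 = 21.45 °C.

21.4 °C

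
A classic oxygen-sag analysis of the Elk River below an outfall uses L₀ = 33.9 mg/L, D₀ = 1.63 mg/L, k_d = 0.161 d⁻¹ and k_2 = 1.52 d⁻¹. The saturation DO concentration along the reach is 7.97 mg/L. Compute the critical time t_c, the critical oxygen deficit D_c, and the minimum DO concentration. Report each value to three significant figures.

t_c ≈ 1.27 d; D_c ≈ 2.93 mg/L; min DO ≈ 5.04 mg/L

t_c = [1/(k_2−k_d)] ln[(k_2/k_d)(1 − D₀(k_2−k_d)/(k_d L₀))]
= [1/(1.52−0.161)] ln[(1.52/0.161)(1 − 1.63×1.359/(0.161×33.9))]
= (1/1.359) ln[9.441 × 0.5941] = 0.7358 × ln(5.609) = 0.7358 × 1.724 = 1.269 d.
D_c = (k_d/k_2) L₀ e^(−k_d t_c) = (0.161/1.52) × 33.9 × e^(−0.161×1.269) = 0.1059 × 33.9 × 0.8152 = 2.927 mg/L.
Minimum DO = C_s − D_c = 7.97 − 2.927 = 5.043 mg/L.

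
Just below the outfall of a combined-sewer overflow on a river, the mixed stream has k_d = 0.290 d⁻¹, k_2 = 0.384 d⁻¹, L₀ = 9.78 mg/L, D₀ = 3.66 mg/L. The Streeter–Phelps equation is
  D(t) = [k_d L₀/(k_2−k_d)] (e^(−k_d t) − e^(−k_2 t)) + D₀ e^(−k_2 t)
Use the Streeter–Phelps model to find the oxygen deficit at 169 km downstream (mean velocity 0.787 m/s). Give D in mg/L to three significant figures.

D ≈ 4.47 mg/L

Travel time t = x/v = 169 km / (0.787 m/s) = 169000 m / 0.787 m/s = 214700 s = 2.485 d.
k_d L₀/(k_2−k_d) = 0.290×9.78/(0.384−0.290) = 2.836/0.09400 = 30.17 mg/L.
e^(−k_d t) = e^(−0.290×2.485) = 0.4864; e^(−k_2 t) = e^(−0.384×2.485) = 0.3850.
D = 30.17 × (0.4864 − 0.3850) + 3.66 × 0.3850 = 3.057 + 1.409 = 4.467 mg/L.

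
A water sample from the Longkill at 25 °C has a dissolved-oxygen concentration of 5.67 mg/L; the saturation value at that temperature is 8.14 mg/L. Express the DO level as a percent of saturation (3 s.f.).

% saturation = C/C_s × 100 = 5.67/8.14 × 100 = 69.7 %.

69.7 % saturation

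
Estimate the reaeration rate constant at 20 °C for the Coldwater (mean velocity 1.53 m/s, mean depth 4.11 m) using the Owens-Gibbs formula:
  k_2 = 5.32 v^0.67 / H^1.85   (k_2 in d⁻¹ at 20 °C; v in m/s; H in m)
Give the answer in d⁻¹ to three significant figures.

k_2 ≈ 0.518 d⁻¹

k_2 = 5.32 × 1.53^0.67 / 4.11^1.85 = 5.32 × 1.330 / 13.66 = 0.5177 d⁻¹.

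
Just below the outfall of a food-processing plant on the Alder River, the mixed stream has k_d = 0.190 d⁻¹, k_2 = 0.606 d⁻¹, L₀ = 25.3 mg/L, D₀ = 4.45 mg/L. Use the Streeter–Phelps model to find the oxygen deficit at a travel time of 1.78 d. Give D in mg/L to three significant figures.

D ≈ 5.82 mg/L

k_d L₀/(k_2−k_d) = 0.190×25.3/(0.606−0.190) = 4.807/0.4160 = 11.56 mg/L.
e^(−k_d t) = e^(−0.190×1.780) = 0.7131; e^(−k_2 t) = e^(−0.606×1.780) = 0.3400.
D = 11.56 × (0.7131 − 0.3400) + 4.45 × 0.3400 = 4.310 + 1.513 = 5.823 mg/L.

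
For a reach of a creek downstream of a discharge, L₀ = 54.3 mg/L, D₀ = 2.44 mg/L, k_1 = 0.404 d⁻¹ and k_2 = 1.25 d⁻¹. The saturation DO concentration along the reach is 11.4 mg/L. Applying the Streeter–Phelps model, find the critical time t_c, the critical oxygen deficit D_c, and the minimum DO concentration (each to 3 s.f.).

t_c = [1/(k_2−k_1)] ln[(k_2/k_1)(1 − D₀(k_2−k_1)/(k_1 L₀))]
= [1/(1.25−0.404)] ln[(1.25/0.404)(1 − 2.44×0.8460/(0.404×54.3))]
= (1/0.8460) ln[3.094 × 0.9059] = 1.182 × ln(2.803) = 1.182 × 1.031 = 1.218 d.
L(t_c) = L₀ e^(−k_1 t_c) = 54.3 × 0.6113 = 33.19 mg/L, and at the critical point k_2 D_c = k_1 L, so D_c = (0.404/1.25) × 33.19 = 10.73 mg/L.
Minimum DO = C_s − D_c = 11.4 − 10.73 = 0.6720 mg/L.

t_c ≈ 1.22 d; D_c ≈ 10.7 mg/L; min DO ≈ 0.672 mg/L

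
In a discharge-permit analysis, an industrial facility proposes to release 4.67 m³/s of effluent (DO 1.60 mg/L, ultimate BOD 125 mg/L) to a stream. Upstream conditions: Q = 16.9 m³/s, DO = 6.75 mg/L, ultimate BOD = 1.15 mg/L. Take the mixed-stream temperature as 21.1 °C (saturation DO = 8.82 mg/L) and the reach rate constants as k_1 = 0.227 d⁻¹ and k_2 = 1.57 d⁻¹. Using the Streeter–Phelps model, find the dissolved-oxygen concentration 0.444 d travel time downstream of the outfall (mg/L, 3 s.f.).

Mixed DO = (16.9×6.75 + 4.67×1.60)/(16.9+4.67) = 121.5/21.57 = 5.635 mg/L.
Mixed L₀ = (16.9×1.15 + 4.67×125)/(21.57) = 603.2/21.57 = 27.96 mg/L.
Initial deficit D₀ = C_s − DO₀ = 8.82 − 5.635 = 3.185 mg/L.
D(0.444) = [0.227×27.96/(1.57−0.227)](e^(−0.227×0.444) − e^(−1.57×0.444)) + 3.185 e^(−1.57×0.444)
= 4.727 × (0.9041 − 0.4980) + 3.185 × 0.4980 = 3.506 mg/L.
DO = 8.82 − 3.506 = 5.314 mg/L.

DO ≈ 5.31 mg/L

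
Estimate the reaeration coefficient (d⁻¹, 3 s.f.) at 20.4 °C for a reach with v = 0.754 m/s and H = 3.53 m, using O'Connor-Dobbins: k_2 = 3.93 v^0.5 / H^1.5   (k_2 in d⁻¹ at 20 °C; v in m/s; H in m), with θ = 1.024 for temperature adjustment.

k_2(20) = 3.93 × 0.754^0.5 / 3.53^1.5 = 3.93 × 0.8683 / 6.632 = 0.5145 d⁻¹.
k_2(20.4) = 0.5145 × 1.024^(20.4−20) = 0.5145 × 1.010 = 0.5194 d⁻¹.

k_2 ≈ 0.519 d⁻¹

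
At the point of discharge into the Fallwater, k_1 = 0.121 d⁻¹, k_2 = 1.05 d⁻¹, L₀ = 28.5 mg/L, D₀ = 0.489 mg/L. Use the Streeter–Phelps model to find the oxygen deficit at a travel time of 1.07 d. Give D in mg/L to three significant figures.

D ≈ 2.21 mg/L

k_1 L₀/(k_2−k_1) = 0.121×28.5/(1.05−0.121) = 3.449/0.9290 = 3.712 mg/L.
e^(−k_1 t) = e^(−0.121×1.070) = 0.8786; e^(−k_2 t) = e^(−1.05×1.070) = 0.3251.
D = 3.712 × (0.8786 − 0.3251) + 0.489 × 0.3251 = 2.054 + 0.1590 = 2.213 mg/L.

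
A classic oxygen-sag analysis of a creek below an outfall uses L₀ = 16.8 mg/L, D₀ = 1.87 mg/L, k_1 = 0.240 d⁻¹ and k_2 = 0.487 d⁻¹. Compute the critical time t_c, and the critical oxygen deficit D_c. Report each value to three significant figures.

At the critical point dD/dt = 0, so k_1 L₀ e^(−k_1 t) = k_2 D. Substituting D(t) from the Streeter–Phelps equation and solving for t gives
t_c = ln[(k_2/k_1)(1 − D₀(k_2−k_1)/(k_1 L₀))] / (k_2−k_1).
Here k_2−k_1 = 0.2470 d⁻¹ and 1 − D₀(k_2−k_1)/(k_1 L₀) = 1 − 1.87×0.2470/(0.240×16.8) = 0.8854, so
t_c = ln(2.029 × 0.8854) / 0.2470 = 0.5860 / 0.2470 = 2.372 d.
D_c = (k_1/k_2) L₀ e^(−k_1 t_c) = (0.240/0.487) × 16.8 × e^(−0.240×2.372) = 0.4928 × 16.8 × 0.5659 = 4.685 mg/L.

t_c ≈ 2.37 d; D_c ≈ 4.69 mg/L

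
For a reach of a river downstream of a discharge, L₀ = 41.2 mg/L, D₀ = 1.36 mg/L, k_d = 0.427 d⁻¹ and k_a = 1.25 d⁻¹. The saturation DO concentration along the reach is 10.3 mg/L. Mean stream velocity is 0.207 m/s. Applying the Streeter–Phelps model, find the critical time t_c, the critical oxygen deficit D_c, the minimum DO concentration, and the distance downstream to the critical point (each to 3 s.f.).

t_c ≈ 1.23 d; D_c ≈ 8.34 mg/L; min DO ≈ 1.96 mg/L; x_c ≈ 21.9 km

t_c = [1/(k_a−k_d)] ln[(k_a/k_d)(1 − D₀(k_a−k_d)/(k_d L₀))]
= [1/(1.25−0.427)] ln[(1.25/0.427)(1 − 1.36×0.8230/(0.427×41.2))]
= (1/0.8230) ln[2.927 × 0.9364] = 1.215 × ln(2.741) = 1.215 × 1.008 = 1.225 d.
L(t_c) = L₀ e^(−k_d t_c) = 41.2 × 0.5926 = 24.42 mg/L, and at the critical point k_a D_c = k_d L, so D_c = (0.427/1.25) × 24.42 = 8.341 mg/L.
Minimum DO = C_s − D_c = 10.3 − 8.341 = 1.959 mg/L.
x_c = v t_c = 0.207 m/s × 1.225 d × 86400 s/d = 21910 m ≈ 21.9 km.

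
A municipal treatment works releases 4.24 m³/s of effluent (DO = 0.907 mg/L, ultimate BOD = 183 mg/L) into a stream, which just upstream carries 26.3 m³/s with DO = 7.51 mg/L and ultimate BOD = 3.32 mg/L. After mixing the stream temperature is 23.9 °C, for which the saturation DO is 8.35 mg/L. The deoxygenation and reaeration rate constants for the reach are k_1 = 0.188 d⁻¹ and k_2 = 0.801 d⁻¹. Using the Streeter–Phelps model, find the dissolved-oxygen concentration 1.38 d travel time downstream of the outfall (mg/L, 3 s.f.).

Mixed DO = (26.3×7.51 + 4.24×0.907)/(26.3+4.24) = 201.4/30.54 = 6.593 mg/L.
Mixed L₀ = (26.3×3.32 + 4.24×183)/(30.54) = 863.2/30.54 = 28.27 mg/L.
Initial deficit D₀ = C_s − DO₀ = 8.35 − 6.593 = 1.757 mg/L.
D(1.38) = [0.188×28.27/(0.801−0.188)](e^(−0.188×1.38) − e^(−0.801×1.38)) + 1.757 e^(−0.801×1.38)
= 8.669 × (0.7715 − 0.3311) + 1.757 × 0.3311 = 4.399 mg/L.
DO = 8.35 − 4.399 = 3.951 mg/L.

DO ≈ 3.95 mg/L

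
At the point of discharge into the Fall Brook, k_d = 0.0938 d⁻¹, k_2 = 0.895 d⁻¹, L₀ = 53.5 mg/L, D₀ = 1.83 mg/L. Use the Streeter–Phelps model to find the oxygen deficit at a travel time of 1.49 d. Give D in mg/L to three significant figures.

D ≈ 4.28 mg/L

k_d L₀/(k_2−k_d) = 0.0938×53.5/(0.895−0.0938) = 5.018/0.8012 = 6.263 mg/L.
e^(−k_d t) = e^(−0.0938×1.490) = 0.8696; e^(−k_2 t) = e^(−0.895×1.490) = 0.2635.
D = 6.263 × (0.8696 − 0.2635) + 1.83 × 0.2635 = 3.796 + 0.4823 = 4.278 mg/L.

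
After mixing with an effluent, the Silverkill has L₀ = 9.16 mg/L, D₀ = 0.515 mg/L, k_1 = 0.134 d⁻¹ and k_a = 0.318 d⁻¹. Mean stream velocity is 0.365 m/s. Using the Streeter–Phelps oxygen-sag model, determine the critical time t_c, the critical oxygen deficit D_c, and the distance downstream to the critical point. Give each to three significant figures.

With k_a/k_1 = 2.373 and 1 − D₀(k_a−k_1)/(k_1 L₀) = 0.9228,
t_c = ln(2.373 × 0.9228) / (0.318 − 0.134) = ln(2.190) / 0.1840 = 0.7839/0.1840 = 4.260 d.
D_c = (k_1/k_a) L₀ e^(−k_1 t_c) = (0.134/0.318) × 9.16 × e^(−0.134×4.260) = 0.4214 × 9.16 × 0.5650 = 2.181 mg/L.
x_c = v t_c = 0.365 m/s × 4.260 d × 86400 s/d = 134300 m ≈ 134 km.

t_c ≈ 4.26 d; D_c ≈ 2.18 mg/L; x_c ≈ 134 km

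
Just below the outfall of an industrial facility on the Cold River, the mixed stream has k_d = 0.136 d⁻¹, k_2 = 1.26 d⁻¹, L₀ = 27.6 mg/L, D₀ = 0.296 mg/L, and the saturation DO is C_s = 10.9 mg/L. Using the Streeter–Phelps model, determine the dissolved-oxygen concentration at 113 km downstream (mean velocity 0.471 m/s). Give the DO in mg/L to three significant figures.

Travel time t = x/v = 113 km / (0.471 m/s) = 113000 m / 0.471 m/s = 239900 s = 2.777 d.
k_d L₀/(k_2−k_d) = 0.136×27.6/(1.26−0.136) = 3.754/1.124 = 3.340 mg/L.
e^(−k_d t) = e^(−0.136×2.777) = 0.6855; e^(−k_2 t) = e^(−1.26×2.777) = 0.03023.
D = 3.340 × (0.6855 − 0.03023) + 0.296 × 0.03023 = 2.188 + 0.008950 = 2.197 mg/L.
DO = C_s − D = 10.9 − 2.197 = 8.703 mg/L.

DO ≈ 8.70 mg/L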